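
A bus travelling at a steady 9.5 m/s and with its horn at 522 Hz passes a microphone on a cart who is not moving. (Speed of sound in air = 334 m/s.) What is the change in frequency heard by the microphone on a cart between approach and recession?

Approaching: f₁ = f · v/(v − v_s) = 522 × 334/324.5 ≈ 537.3 Hz.
Receding: f₂ = f · v/(v + v_s) = 522 × 334/343.5 ≈ 507.6 Hz.
Drop: f₁ − f₂ = 2f·v·v_s/(v² − v_s²) = 2 × 522 × 334 × 9.5/(334² − 9.5²) ≈ 29.7 Hz.

29.7 Hz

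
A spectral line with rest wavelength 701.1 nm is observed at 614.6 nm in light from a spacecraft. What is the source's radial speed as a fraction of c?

λ'/λ₀ = 0.8766 < 1 (blueshift), so the source is approaching.
λ'/λ₀ = √((1 − β)/(1 + β)) for an approaching source ⇒ β = (1 − r²)/(1 + r²) with r = λ'/λ₀.
β = (1 − 0.7685)/(1 + 0.7685) ≈ 0.131.

0.131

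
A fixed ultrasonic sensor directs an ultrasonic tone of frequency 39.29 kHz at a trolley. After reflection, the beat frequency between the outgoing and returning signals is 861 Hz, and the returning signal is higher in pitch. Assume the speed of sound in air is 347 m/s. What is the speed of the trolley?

Double Doppler shift off a moving reflector: f₂ = f₀ · (v + u)/(v − u) (u > 0 toward emitter).
Returning signal is higher, so f₂ = f₀ + Δf = 39290 + 861 = 40151 Hz.
Rearranging, u = v · (f₂ − f₀)/(f₂ + f₀) = 347 × 861/79441 ≈ 3.8 m/s.
So the trolley is moving at 3.8 m/s toward the emitter.

3.8 m/s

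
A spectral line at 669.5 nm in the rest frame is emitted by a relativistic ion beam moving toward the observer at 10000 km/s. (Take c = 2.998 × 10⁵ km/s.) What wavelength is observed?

647.5 nm

β = v/c = 10000/299800 = 0.0334.
Relativistic Doppler for wavelength: λ' = λ₀ · √((1 − β)/(1 + β)).
λ' = 669.5 × √(0.9666/1.0334) = 669.5 × 0.96718 ≈ 647.5 nm.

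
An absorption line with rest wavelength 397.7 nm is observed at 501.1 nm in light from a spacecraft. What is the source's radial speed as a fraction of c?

λ'/λ₀ = 1.2600 > 1 (redshift), so the source is receding.
λ'/λ₀ = √((1 + β)/(1 − β)) for a receding source ⇒ β = (r² − 1)/(r² + 1) with r = λ'/λ₀.
β = (1.5876 − 1)/(1.5876 + 1) ≈ 0.227.

0.227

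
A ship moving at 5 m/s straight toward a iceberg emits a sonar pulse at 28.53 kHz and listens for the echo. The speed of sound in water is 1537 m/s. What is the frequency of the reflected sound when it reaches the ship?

The iceberg receives the sound from a moving source: f₁ = f₀ · v/(v − v_e) = 28.53 × 1537/1532 ≈ 28.6 kHz.
On the return leg the ship is a moving observer: f₂ = f₁ · (v + v_e)/v = 28.6 × 1542/1537 ≈ 28.7 kHz.

28.7 kHz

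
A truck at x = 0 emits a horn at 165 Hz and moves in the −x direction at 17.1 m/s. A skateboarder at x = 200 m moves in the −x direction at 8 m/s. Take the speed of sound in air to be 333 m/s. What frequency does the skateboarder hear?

161 Hz

The observer lies on the +x side, so the source is heading away from the observer and the observer is heading toward the source.
With source receding and observer approaching, f' = f · (v + v_o)/(v + v_s).
f' = 165 × (333 + 8)/(333 + 17.1) = 165 × 341/350.1 ≈ 161 Hz.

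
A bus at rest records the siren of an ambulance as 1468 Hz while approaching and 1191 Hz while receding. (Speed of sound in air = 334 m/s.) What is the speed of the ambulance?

f₁/f₂ = (v + v_s)/(v − v_s), so v_s = v · (f₁ − f₂)/(f₁ + f₂).
v_s = 334 × (1468 − 1191)/(1468 + 1191) = 334 × 277/2659 ≈ 35 m/s.

35 m/s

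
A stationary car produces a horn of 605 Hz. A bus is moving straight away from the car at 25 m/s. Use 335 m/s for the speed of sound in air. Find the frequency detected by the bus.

Only the observer moves, away from the source, so f' = f · (v − v_o)/v.
f' = 605 × (335 − 25)/335 = 605 × 310/335 ≈ 560 Hz.

560 Hz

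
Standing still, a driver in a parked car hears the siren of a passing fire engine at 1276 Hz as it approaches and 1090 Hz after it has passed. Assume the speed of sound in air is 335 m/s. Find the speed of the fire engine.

26 m/s

f₁/f₂ = (v + v_s)/(v − v_s), so v_s = v · (f₁ − f₂)/(f₁ + f₂).
v_s = 335 × (1276 − 1090)/(1276 + 1090) = 335 × 186/2366 ≈ 26 m/s.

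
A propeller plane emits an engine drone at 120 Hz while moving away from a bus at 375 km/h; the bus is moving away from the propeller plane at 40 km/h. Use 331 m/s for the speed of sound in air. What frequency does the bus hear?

88 Hz

375 km/h = 104.2 m/s; 40 km/h = 11.11 m/s.
Both move, so f' = f · (v − v_o)/(v + v_s).
f' = 120 × (331 − 11.11)/(331 + 104.2) = 120 × 319.89/435.17 ≈ 88 Hz.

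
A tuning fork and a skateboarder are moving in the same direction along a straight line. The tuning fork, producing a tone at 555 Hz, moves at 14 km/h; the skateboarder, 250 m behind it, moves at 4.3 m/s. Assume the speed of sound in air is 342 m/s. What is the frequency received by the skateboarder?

14 km/h = 3.889 m/s.
The skateboarder is behind, so the tuning fork is moving away from it while the skateboarder is moving toward the tuning fork.
Both move, so f' = f · (v + v_o)/(v + v_s).
f' = 555 × (342 + 4.3)/(342 + 3.889) = 555 × 346.3/345.89 ≈ 556 Hz.

556 Hz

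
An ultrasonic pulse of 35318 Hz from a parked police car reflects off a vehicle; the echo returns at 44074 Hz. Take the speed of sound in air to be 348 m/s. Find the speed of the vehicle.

38 m/s

Double Doppler shift off a moving reflector: f₂ = f₀ · (v + u)/(v − u) (u > 0 toward emitter).
Rearranging, u = v · (f₂ − f₀)/(f₂ + f₀) = 348 × 8756/79392 ≈ 38 m/s.
So the vehicle is moving at 38 m/s toward the emitter.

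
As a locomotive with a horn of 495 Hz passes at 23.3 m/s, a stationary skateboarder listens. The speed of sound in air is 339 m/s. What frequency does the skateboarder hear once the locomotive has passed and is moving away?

463 Hz

Receding: f₂ = f · v/(v + v_s) = 495 × 339/362.3 ≈ 463 Hz.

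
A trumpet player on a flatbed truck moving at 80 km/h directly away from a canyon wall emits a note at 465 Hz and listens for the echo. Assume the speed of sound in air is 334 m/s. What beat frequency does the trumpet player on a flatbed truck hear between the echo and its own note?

58.0 Hz

80 km/h = 22.22 m/s.
The canyon wall receives the sound from a moving source: f₁ = f₀ · v/(v + v_e) = 465 × 334/356.22 ≈ 436.0 Hz.
On the return leg the trumpet player on a flatbed truck is a moving observer: f₂ = f₁ · (v − v_e)/v = 436.0 × 311.78/334 ≈ 407.0 Hz.
Equivalently f₂ = f₀ · (v − v_e)/(v + v_e).
Beat against the emitted tone: |f₂ − f₀| = 2v_e·f₀/(v + v_e) = 2 × 22.22 × 465/356.22 ≈ 58.0 Hz.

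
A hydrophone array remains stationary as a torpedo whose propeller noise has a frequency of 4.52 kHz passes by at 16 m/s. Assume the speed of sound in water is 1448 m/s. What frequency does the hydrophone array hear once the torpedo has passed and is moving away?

4.47 kHz

Receding: f₂ = f · v/(v + v_s) = 4.52 × 1448/1464 ≈ 4.47 kHz.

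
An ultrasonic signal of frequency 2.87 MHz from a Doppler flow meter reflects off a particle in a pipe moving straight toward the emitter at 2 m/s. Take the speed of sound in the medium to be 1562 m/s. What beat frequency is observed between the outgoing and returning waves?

7359 Hz

At the particle in a pipe (a moving observer), f₁ = f₀ · (v + u)/v = 2.87 × 1564/1562 ≈ 2.87367 MHz.
On reflection it acts as a source moving toward the stationary detector: f₂ = f₁ · v/(v − u) = 2.87367 × 1562/1560 ≈ 2.87736 MHz.
Beat frequency (with f₀ = 2870000 Hz): |f₂ − f₀| = 2u·f₀/(v − u) = 2 × 2 × 2870000/1560 ≈ 7359 Hz.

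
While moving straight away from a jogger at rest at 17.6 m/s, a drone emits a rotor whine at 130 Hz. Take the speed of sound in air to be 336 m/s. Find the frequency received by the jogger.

124 Hz

With the source moving away from a stationary observer, f' = f · v/(v + v_s).
f' = 130 × 336/(336 + 17.6) = 130 × 336/353.6 ≈ 124 Hz.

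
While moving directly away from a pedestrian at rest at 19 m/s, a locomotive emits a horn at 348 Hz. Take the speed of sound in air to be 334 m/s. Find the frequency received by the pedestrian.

Moving source, stationary observer: f' = f · v/(v + v_s) since the source is receding.
f' = 348 × 334/(334 + 19) = 348 × 334/353 ≈ 329 Hz.

329 Hz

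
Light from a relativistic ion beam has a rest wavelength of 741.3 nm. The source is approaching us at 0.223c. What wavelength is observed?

Relativistic Doppler for wavelength: λ' = λ₀ · √((1 − β)/(1 + β)).
λ' = 741.3 × √(0.7770/1.2230) = 741.3 × 0.79707 ≈ 590.9 nm.

590.9 nm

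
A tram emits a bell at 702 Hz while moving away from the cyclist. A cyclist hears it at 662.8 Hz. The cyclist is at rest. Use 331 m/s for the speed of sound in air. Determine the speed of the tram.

19.6 m/s

f' = f · v/(v + v_s) ⇒ v_s = v · |1 − f/f'|.
v_s = 331 × |1 − 702/662.8| = 331 × 0.05914 ≈ 19.6 m/s.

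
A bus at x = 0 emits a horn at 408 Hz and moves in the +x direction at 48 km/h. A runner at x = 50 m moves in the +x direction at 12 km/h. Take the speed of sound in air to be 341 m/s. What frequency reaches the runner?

420 Hz

48 km/h = 13.33 m/s; 12 km/h = 3.333 m/s.
The observer lies on the +x side, so the source is heading toward the observer and the observer is heading away from the source.
General Doppler shift: f' = f · (v − v_o)/(v − v_s).
f' = 408 × (341 − 3.333)/(341 − 13.33) = 408 × 337.67/327.67 ≈ 420 Hz.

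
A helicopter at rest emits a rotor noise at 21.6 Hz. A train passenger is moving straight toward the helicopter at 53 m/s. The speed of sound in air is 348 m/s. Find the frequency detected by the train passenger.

24.9 Hz

Only the observer moves, toward the source, so f' = f · (v + v_o)/v.
f' = 21.6 × (348 + 53)/348 = 21.6 × 401/348 ≈ 24.9 Hz.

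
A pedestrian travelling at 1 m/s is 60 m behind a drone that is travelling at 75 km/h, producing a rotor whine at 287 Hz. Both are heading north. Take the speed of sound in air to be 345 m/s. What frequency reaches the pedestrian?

75 km/h = 20.83 m/s.
The pedestrian is behind, so the drone is moving away from it while the pedestrian is moving toward the drone.
General Doppler shift: f' = f · (v + v_o)/(v + v_s).
f' = 287 × (345 + 1)/(345 + 20.83) = 287 × 346/365.83 ≈ 271 Hz.

271 Hz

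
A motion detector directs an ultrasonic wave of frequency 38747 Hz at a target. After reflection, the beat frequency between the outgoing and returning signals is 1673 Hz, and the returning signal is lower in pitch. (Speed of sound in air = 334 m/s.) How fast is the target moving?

Double Doppler shift off a moving reflector: f₂ = f₀ · (v + u)/(v − u) (u > 0 toward emitter).
Returning signal is lower, so f₂ = f₀ − Δf = 38747 − 1673 = 37074 Hz.
Rearranging, u = v · (f₂ − f₀)/(f₂ + f₀) = 334 × -1673/75821 ≈ -7.4 m/s.
So the target is moving at 7.4 m/s away from the emitter.

7.4 m/s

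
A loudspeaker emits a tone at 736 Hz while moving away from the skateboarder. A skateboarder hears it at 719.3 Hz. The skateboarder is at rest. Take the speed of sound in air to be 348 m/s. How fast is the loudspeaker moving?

f' = f · v/(v + v_s) ⇒ v_s = v · |1 − f/f'|.
v_s = 348 × |1 − 736/719.3| = 348 × 0.02322 ≈ 8.1 m/s.

8.1 m/s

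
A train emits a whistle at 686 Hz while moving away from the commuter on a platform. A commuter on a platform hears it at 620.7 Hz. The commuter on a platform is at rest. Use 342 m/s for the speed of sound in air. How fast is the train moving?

36 m/s

f' = f · v/(v + v_s) ⇒ v_s = v · |1 − f/f'|.
v_s = 342 × |1 − 686/620.7| = 342 × 0.1052 ≈ 36 m/s.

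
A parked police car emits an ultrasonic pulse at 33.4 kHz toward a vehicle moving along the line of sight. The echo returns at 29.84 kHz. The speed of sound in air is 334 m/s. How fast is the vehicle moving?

Double Doppler shift off a moving reflector: f₂ = f₀ · (v + u)/(v − u) (u > 0 toward emitter).
Rearranging, u = v · (f₂ − f₀)/(f₂ + f₀) = 334 × -3.56/63.24 ≈ -18.8 m/s.
So the vehicle is moving at 18.8 m/s away from the emitter.

18.8 m/s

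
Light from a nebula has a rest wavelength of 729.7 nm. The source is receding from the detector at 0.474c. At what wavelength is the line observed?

Relativistic Doppler for wavelength: λ' = λ₀ · √((1 + β)/(1 − β)).
λ' = 729.7 × √(1.4740/0.5260) = 729.7 × 1.67400 ≈ 1221.5 nm.

1221.5 nm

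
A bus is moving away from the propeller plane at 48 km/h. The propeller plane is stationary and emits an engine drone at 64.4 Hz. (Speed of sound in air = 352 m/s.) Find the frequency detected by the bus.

62 Hz

48 km/h = 13.33 m/s.
Only the observer moves, away from the source, so f' = f · (v − v_o)/v.
f' = 64.4 × (352 − 13.33)/352 = 64.4 × 338.67/352 ≈ 62 Hz.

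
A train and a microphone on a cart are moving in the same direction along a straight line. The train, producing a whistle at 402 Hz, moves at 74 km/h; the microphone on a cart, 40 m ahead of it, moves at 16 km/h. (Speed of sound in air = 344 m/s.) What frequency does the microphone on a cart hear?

74 km/h = 20.56 m/s; 16 km/h = 4.444 m/s.
The microphone on a cart is ahead, so the train is moving toward it while the microphone on a cart is moving away from the train.
Both move, so f' = f · (v − v_o)/(v − v_s).
f' = 402 × (344 − 4.444)/(344 − 20.56) = 402 × 339.56/323.44 ≈ 422 Hz.

422 Hz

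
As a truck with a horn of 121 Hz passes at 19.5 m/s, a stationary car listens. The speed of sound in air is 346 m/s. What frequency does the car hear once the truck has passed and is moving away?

115 Hz

Receding: f₂ = f · v/(v + v_s) = 121 × 346/365.5 ≈ 115 Hz.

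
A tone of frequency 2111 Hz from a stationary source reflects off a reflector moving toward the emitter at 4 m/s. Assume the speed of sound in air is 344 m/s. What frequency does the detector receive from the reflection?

At the reflector (a moving observer), f₁ = f₀ · (v + u)/v = 2111 × 348/344 ≈ 2136 Hz.
On reflection it acts as a source moving toward the stationary detector: f₂ = f₁ · v/(v − u) = 2136 × 344/340 ≈ 2161 Hz.

2161 Hz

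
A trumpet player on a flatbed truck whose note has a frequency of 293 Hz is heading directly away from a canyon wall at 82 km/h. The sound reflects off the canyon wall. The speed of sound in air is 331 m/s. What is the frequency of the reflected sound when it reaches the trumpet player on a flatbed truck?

82 km/h = 22.78 m/s.
The canyon wall receives the sound from a moving source: f₁ = f₀ · v/(v + v_e) = 293 × 331/353.78 ≈ 274 Hz.
On the return leg the trumpet player on a flatbed truck is a moving observer: f₂ = f₁ · (v − v_e)/v = 274 × 308.22/331 ≈ 255 Hz.
Equivalently f₂ = f₀ · (v − v_e)/(v + v_e).

255 Hz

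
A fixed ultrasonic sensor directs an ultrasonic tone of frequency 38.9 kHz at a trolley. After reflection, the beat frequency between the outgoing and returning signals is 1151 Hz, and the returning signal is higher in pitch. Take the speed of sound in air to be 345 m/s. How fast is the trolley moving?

Double Doppler shift off a moving reflector: f₂ = f₀ · (v + u)/(v − u) (u > 0 toward emitter).
Returning signal is higher, so f₂ = f₀ + Δf = 38900 + 1151 = 40051 Hz.
Rearranging, u = v · (f₂ − f₀)/(f₂ + f₀) = 345 × 1151/78951 ≈ 5.0 m/s.
So the trolley is moving at 5.0 m/s toward the emitter.

5.0 m/s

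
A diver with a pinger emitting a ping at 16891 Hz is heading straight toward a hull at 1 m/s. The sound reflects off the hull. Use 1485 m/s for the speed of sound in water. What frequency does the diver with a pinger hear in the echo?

The hull receives the sound from a moving source: f₁ = f₀ · v/(v − v_e) = 16891 × 1485/1484 ≈ 16902 Hz.
On the return leg the diver with a pinger is a moving observer: f₂ = f₁ · (v + v_e)/v = 16902 × 1486/1485 ≈ 16914 Hz.

16914 Hz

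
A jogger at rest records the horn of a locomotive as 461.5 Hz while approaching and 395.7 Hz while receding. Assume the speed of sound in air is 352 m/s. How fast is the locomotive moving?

f₁/f₂ = (v + v_s)/(v − v_s), so v_s = v · (f₁ − f₂)/(f₁ + f₂).
v_s = 352 × (461.5 − 395.7)/(461.5 + 395.7) = 352 × 65.8/857.2 ≈ 27 m/s.

27 m/s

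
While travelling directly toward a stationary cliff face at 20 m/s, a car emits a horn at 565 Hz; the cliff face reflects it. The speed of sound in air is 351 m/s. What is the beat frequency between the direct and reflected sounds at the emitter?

The cliff face receives the sound from a moving source: f₁ = f₀ · v/(v − v_e) = 565 × 351/331 ≈ 599.1 Hz.
On the return leg the car is a moving observer: f₂ = f₁ · (v + v_e)/v = 599.1 × 371/351 ≈ 633.3 Hz.
Beat against the emitted tone: |f₂ − f₀| = 2v_e·f₀/(v − v_e) = 2 × 20 × 565/331 ≈ 68 Hz.

68 Hz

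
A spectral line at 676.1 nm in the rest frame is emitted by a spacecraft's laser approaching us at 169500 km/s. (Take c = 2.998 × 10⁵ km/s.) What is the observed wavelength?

β = v/c = 169500/299800 = 0.5654.
Relativistic Doppler for wavelength: λ' = λ₀ · √((1 − β)/(1 + β)).
λ' = 676.1 × √(0.4346/1.5654) = 676.1 × 0.52692 ≈ 356.3 nm.

356.3 nm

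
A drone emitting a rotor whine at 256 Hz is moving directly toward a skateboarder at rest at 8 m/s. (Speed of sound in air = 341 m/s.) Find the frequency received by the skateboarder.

262 Hz

Only the source moves, toward the listener, so f' = f · v/(v − v_s).
f' = 256 × 341/(341 − 8) = 256 × 341/333 ≈ 262 Hz.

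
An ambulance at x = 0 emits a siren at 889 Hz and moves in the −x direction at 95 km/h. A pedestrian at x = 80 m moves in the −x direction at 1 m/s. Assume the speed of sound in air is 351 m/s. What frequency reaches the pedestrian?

95 km/h = 26.39 m/s.
The observer lies on the +x side, so the source is heading away from the observer and the observer is heading toward the source.
General Doppler shift: f' = f · (v + v_o)/(v + v_s).
f' = 889 × (351 + 1)/(351 + 26.39) = 889 × 352/377.39 ≈ 829 Hz.

829 Hz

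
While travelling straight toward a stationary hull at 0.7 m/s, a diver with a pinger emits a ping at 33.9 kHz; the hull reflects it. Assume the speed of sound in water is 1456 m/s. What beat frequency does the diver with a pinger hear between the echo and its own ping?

The hull receives the sound from a moving source: f₁ = f₀ · v/(v − v_e) = 33.9 × 1456/1455.3 ≈ 33.9163 kHz.
On the return leg the diver with a pinger is a moving observer: f₂ = f₁ · (v + v_e)/v = 33.9163 × 1456.7/1456 ≈ 33.9326 kHz.
Beat against the emitted tone (with f₀ = 33900 Hz): |f₂ − f₀| = 2v_e·f₀/(v − v_e) = 2 × 0.7 × 33900/1455.3 ≈ 32.6 Hz.

32.6 Hz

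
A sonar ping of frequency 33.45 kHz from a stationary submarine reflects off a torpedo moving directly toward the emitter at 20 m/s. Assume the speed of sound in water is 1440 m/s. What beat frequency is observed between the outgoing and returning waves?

At the torpedo (a moving observer), f₁ = f₀ · (v + u)/v = 33.45 × 1460/1440 ≈ 33.915 kHz.
The reflection then acts as a moving source: f₂ = f₁ · v/(v − u) ≈ 34.392 kHz.
Equivalently f₂ = f₀ · (v + u)/(v − u).
Beat frequency (with f₀ = 33450 Hz): |f₂ − f₀| = 2u·f₀/(v − u) = 2 × 20 × 33450/1420 ≈ 942 Hz.

942 Hz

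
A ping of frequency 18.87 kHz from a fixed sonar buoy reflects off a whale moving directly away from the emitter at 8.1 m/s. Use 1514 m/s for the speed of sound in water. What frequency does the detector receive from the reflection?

18.67 kHz

At the whale (a moving observer), f₁ = f₀ · (v − u)/v = 18.87 × 1505.9/1514 ≈ 18.77 kHz.
The reflection then acts as a moving source: f₂ = f₁ · v/(v + u) ≈ 18.67 kHz.
Equivalently f₂ = f₀ · (v − u)/(v + u).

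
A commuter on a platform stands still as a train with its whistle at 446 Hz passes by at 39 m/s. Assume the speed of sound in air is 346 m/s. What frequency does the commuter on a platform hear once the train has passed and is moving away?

Receding: f₂ = f · v/(v + v_s) = 446 × 346/385 ≈ 401 Hz.

401 Hz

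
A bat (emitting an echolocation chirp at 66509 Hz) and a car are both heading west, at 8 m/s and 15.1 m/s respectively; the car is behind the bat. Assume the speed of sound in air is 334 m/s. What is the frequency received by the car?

The car is behind, so the bat is moving away from it while the car is moving toward the bat.
Both move, so f' = f · (v + v_o)/(v + v_s).
f' = 66509 × (334 + 15.1)/(334 + 8) = 66509 × 349.1/342 ≈ 67890 Hz.

67890 Hz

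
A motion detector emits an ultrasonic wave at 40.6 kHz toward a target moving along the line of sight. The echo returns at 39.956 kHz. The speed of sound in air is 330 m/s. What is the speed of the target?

Double Doppler shift off a moving reflector: f₂ = f₀ · (v + u)/(v − u) (u > 0 toward emitter).
Rearranging, u = v · (f₂ − f₀)/(f₂ + f₀) = 330 × -0.644/80.556 ≈ -2.64 m/s.
So the target is moving at 2.64 m/s away from the emitter.

2.64 m/s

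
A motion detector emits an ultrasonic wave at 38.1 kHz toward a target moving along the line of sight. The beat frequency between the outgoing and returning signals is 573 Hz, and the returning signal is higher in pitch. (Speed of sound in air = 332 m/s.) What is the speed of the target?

Double Doppler shift off a moving reflector: f₂ = f₀ · (v + u)/(v − u) (u > 0 toward emitter).
Returning signal is higher, so f₂ = f₀ + Δf = 38100 + 573 = 38673 Hz.
Rearranging, u = v · (f₂ − f₀)/(f₂ + f₀) = 332 × 573/76773 ≈ 2.48 m/s.
So the target is moving at 2.48 m/s toward the emitter.

2.48 m/s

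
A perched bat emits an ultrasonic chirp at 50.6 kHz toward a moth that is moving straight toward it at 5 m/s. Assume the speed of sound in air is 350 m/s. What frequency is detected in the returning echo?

52.1 kHz

The moth first receives the wave as a moving observer: f₁ = f₀ · (v + u)/v = 50.6 × (350 + 5)/350 ≈ 51.3 kHz.
On reflection it acts as a source moving toward the stationary detector: f₂ = f₁ · v/(v − u) = 51.3 × 350/345 ≈ 52.1 kHz.
Equivalently f₂ = f₀ · (v + u)/(v − u).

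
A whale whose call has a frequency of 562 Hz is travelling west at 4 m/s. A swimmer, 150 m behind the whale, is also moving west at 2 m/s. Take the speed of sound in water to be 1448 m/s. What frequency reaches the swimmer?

The swimmer is behind, so the whale is moving away from it while the swimmer is moving toward the whale.
General Doppler shift: f' = f · (v + v_o)/(v + v_s).
f' = 562 × (1448 + 2)/(1448 + 4) = 562 × 1450/1452 ≈ 561 Hz.

561 Hz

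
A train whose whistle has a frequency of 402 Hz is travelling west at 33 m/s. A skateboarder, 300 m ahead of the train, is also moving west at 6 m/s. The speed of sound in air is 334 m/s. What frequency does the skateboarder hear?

438 Hz

The skateboarder is ahead, so the train is moving toward it while the skateboarder is moving away from the train.
With source approaching and observer receding, f' = f · (v − v_o)/(v − v_s).
f' = 402 × (334 − 6)/(334 − 33) = 402 × 328/301 ≈ 438 Hz.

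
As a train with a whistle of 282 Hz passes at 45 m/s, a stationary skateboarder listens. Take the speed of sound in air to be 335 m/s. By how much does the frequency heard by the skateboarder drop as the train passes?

77.2 Hz

Approaching: f₁ = f · v/(v − v_s) = 282 × 335/290 ≈ 325.8 Hz.
Receding: f₂ = f · v/(v + v_s) = 282 × 335/380 ≈ 248.6 Hz.
Drop: f₁ − f₂ = 2f·v·v_s/(v² − v_s²) = 2 × 282 × 335 × 45/(335² − 45²) ≈ 77.2 Hz.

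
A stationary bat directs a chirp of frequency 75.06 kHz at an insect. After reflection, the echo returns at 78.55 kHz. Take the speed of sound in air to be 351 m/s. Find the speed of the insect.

8.0 m/s

Double Doppler shift off a moving reflector: f₂ = f₀ · (v + u)/(v − u) (u > 0 toward emitter).
Rearranging, u = v · (f₂ − f₀)/(f₂ + f₀) = 351 × 3.49/153.61 ≈ 8.0 m/s.
So the insect is moving at 8.0 m/s toward the emitter.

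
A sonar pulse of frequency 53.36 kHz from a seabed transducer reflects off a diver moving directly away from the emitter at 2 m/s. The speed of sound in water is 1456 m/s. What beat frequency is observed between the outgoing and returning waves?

146 Hz

At the diver (a moving observer), f₁ = f₀ · (v − u)/v = 53.36 × 1454/1456 ≈ 53.2867 kHz.
On reflection it acts as a source moving away from the stationary detector: f₂ = f₁ · v/(v + u) = 53.2867 × 1456/1458 ≈ 53.2136 kHz.
Beat frequency (with f₀ = 53360 Hz): |f₂ − f₀| = 2u·f₀/(v + u) = 2 × 2 × 53360/1458 ≈ 146 Hz.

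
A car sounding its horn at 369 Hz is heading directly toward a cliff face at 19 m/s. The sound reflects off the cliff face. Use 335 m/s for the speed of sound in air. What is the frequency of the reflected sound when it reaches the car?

The cliff face receives the sound from a moving source: f₁ = f₀ · v/(v − v_e) = 369 × 335/316 ≈ 391 Hz.
On the return leg the car is a moving observer: f₂ = f₁ · (v + v_e)/v = 391 × 354/335 ≈ 413 Hz.
Equivalently f₂ = f₀ · (v + v_e)/(v − v_e).

413 Hz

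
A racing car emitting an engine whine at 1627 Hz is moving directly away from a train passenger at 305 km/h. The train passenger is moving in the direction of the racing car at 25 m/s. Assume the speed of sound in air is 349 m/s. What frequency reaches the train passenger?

1403 Hz

305 km/h = 84.72 m/s.
General Doppler shift: f' = f · (v + v_o)/(v + v_s).
f' = 1627 × (349 + 25)/(349 + 84.72) = 1627 × 374/433.72 ≈ 1403 Hz.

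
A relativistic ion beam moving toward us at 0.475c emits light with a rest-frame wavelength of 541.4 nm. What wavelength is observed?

323.0 nm

Relativistic Doppler for wavelength: λ' = λ₀ · √((1 − β)/(1 + β)).
λ' = 541.4 × √(0.5250/1.4750) = 541.4 × 0.59660 ≈ 323.0 nm.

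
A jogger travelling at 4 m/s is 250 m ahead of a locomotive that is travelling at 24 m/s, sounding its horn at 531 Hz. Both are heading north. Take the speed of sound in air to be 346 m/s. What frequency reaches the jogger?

564 Hz

The jogger is ahead, so the locomotive is moving toward it while the jogger is moving away from the locomotive.
With source approaching and observer receding, f' = f · (v − v_o)/(v − v_s).
f' = 531 × (346 − 4)/(346 − 24) = 531 × 342/322 ≈ 564 Hz.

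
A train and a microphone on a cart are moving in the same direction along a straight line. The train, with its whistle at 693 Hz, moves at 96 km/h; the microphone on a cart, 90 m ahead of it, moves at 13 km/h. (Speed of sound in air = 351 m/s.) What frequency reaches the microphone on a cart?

96 km/h = 26.67 m/s; 13 km/h = 3.611 m/s.
The microphone on a cart is ahead, so the train is moving toward it while the microphone on a cart is moving away from the train.
Both move, so f' = f · (v − v_o)/(v − v_s).
f' = 693 × (351 − 3.611)/(351 − 26.67) = 693 × 347.39/324.33 ≈ 742 Hz.

742 Hz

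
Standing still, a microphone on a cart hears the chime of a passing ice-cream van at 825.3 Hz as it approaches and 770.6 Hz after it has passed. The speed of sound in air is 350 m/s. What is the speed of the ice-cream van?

12.0 m/s

f₁/f₂ = (v + v_s)/(v − v_s), so v_s = v · (f₁ − f₂)/(f₁ + f₂).
v_s = 350 × (825.3 − 770.6)/(825.3 + 770.6) = 350 × 54.7/1595.9 ≈ 12.0 m/s.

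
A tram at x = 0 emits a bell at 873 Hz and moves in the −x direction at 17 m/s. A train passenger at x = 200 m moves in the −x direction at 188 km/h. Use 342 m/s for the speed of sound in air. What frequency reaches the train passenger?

959 Hz

188 km/h = 52.22 m/s.
The observer lies on the +x side, so the source is heading away from the observer and the observer is heading toward the source.
Both move, so f' = f · (v + v_o)/(v + v_s).
f' = 873 × (342 + 52.22)/(342 + 17) = 873 × 394.22/359 ≈ 959 Hz.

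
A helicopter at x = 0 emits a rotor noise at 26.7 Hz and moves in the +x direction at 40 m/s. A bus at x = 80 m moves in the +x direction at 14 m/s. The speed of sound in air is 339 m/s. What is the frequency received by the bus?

29.0 Hz

The observer lies on the +x side, so the source is heading toward the observer and the observer is heading away from the source.
Both move, so f' = f · (v − v_o)/(v − v_s).
f' = 26.7 × (339 − 14)/(339 − 40) = 26.7 × 325/299 ≈ 29.0 Hz.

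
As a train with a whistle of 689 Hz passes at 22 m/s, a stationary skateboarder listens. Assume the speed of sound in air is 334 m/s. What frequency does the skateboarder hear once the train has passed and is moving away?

Receding: f₂ = f · v/(v + v_s) = 689 × 334/356 ≈ 646 Hz.

646 Hz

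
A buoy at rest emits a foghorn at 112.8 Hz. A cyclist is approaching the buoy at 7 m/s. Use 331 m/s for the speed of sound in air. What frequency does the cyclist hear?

115 Hz

Moving observer, stationary source: f' = f · (v + v_o)/v.
f' = 112.8 × (331 + 7)/331 = 112.8 × 338/331 ≈ 115 Hz.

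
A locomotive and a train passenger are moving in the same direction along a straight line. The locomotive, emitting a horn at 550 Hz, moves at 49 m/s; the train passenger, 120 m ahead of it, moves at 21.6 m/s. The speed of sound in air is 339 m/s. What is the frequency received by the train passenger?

The train passenger is ahead, so the locomotive is moving toward it while the train passenger is moving away from the locomotive.
With source approaching and observer receding, f' = f · (v − v_o)/(v − v_s).
f' = 550 × (339 − 21.6)/(339 − 49) = 550 × 317.4/290 ≈ 602 Hz.

602 Hz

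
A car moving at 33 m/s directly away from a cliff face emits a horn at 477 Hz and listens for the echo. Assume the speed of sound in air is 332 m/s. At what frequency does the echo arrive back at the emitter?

The cliff face receives the sound from a moving source: f₁ = f₀ · v/(v + v_e) = 477 × 332/365 ≈ 434 Hz.
On the return leg the car is a moving observer: f₂ = f₁ · (v − v_e)/v = 434 × 299/332 ≈ 391 Hz.
Equivalently f₂ = f₀ · (v − v_e)/(v + v_e).

391 Hz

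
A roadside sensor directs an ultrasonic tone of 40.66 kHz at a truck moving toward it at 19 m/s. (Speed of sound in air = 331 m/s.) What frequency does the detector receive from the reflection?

At the truck (a moving observer), f₁ = f₀ · (v + u)/v = 40.66 × 350/331 ≈ 43.0 kHz.
On reflection it acts as a source moving toward the stationary detector: f₂ = f₁ · v/(v − u) = 43.0 × 331/312 ≈ 45.6 kHz.

45.6 kHz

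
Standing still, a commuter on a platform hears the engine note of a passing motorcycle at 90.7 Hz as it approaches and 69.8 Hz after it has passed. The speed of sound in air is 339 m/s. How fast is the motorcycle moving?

44 m/s

f₁/f₂ = (v + v_s)/(v − v_s), so v_s = v · (f₁ − f₂)/(f₁ + f₂).
v_s = 339 × (90.7 − 69.8)/(90.7 + 69.8) = 339 × 20.9/160.5 ≈ 44 m/s.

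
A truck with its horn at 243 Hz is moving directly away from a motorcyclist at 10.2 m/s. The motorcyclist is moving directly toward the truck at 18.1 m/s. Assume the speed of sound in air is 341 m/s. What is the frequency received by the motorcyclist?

Both move, so f' = f · (v + v_o)/(v + v_s).
f' = 243 × (341 + 18.1)/(341 + 10.2) = 243 × 359.1/351.2 ≈ 248 Hz.

248 Hz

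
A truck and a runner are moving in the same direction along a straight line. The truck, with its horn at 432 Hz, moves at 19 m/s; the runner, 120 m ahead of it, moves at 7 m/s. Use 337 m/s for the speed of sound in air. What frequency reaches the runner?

The runner is ahead, so the truck is moving toward it while the runner is moving away from the truck.
With source approaching and observer receding, f' = f · (v − v_o)/(v − v_s).
f' = 432 × (337 − 7)/(337 − 19) = 432 × 330/318 ≈ 448 Hz.

448 Hz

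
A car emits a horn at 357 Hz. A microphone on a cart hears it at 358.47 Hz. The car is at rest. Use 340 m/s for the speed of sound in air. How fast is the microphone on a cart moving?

f' > f, so the microphone on a cart is approaching.
f' = f · (v + v_o)/v ⇒ v_o = v · |f'/f − 1|.
v_o = 340 × |358.47/357 − 1| = 340 × 0.004118 ≈ 1.40 m/s.

1.40 m/s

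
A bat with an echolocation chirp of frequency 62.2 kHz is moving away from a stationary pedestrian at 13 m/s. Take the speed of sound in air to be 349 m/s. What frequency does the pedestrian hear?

Only the source moves, away from the listener, so f' = f · v/(v + v_s).
f' = 62.2 × 349/(349 + 13) = 62.2 × 349/362 ≈ 60.0 kHz.

60.0 kHz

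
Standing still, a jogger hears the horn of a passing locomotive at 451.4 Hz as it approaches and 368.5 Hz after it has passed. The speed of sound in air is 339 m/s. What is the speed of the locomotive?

f₁/f₂ = (v + v_s)/(v − v_s), so v_s = v · (f₁ − f₂)/(f₁ + f₂).
v_s = 339 × (451.4 − 368.5)/(451.4 + 368.5) = 339 × 82.9/819.9 ≈ 34 m/s.

34 m/s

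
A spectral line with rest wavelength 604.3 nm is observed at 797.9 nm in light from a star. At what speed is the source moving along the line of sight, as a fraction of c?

0.271c

λ'/λ₀ = 1.3204 > 1 (redshift), so the source is receding.
λ'/λ₀ = √((1 + β)/(1 − β)) for a receding source ⇒ β = (r² − 1)/(r² + 1) with r = λ'/λ₀.
β = (1.7434 − 1)/(1.7434 + 1) ≈ 0.271.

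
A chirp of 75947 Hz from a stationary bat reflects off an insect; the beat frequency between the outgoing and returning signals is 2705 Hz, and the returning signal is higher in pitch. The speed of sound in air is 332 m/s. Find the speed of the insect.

5.8 m/s

Double Doppler shift off a moving reflector: f₂ = f₀ · (v + u)/(v − u) (u > 0 toward emitter).
Returning signal is higher, so f₂ = f₀ + Δf = 75947 + 2705 = 78652 Hz.
Rearranging, u = v · (f₂ − f₀)/(f₂ + f₀) = 332 × 2705/154599 ≈ 5.8 m/s.
So the insect is moving at 5.8 m/s toward the emitter.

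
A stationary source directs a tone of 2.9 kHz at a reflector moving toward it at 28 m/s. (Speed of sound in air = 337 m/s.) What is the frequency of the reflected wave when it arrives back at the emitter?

At the reflector (a moving observer), f₁ = f₀ · (v + u)/v = 2.9 × 365/337 ≈ 3.14 kHz.
The reflection then acts as a moving source: f₂ = f₁ · v/(v − u) ≈ 3.43 kHz.
Equivalently f₂ = f₀ · (v + u)/(v − u).

3.43 kHz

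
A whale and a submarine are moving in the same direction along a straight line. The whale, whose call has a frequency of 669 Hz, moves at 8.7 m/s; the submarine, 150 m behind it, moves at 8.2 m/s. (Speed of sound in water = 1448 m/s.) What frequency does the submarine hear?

669 Hz

The submarine is behind, so the whale is moving away from it while the submarine is moving toward the whale.
General Doppler shift: f' = f · (v + v_o)/(v + v_s).
f' = 669 × (1448 + 8.2)/(1448 + 8.7) = 669 × 1456.2/1456.7 ≈ 669 Hz.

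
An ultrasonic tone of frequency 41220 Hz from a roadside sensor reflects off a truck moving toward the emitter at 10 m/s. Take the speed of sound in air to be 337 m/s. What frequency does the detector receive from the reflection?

The truck first receives the wave as a moving observer: f₁ = f₀ · (v + u)/v = 41220 × (337 + 10)/337 ≈ 42443 Hz.
The reflection then acts as a moving source: f₂ = f₁ · v/(v − u) ≈ 43741 Hz.

43741 Hz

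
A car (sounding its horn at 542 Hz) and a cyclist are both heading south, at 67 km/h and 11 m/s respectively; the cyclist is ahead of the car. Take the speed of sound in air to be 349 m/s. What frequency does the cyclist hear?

67 km/h = 18.61 m/s.
The cyclist is ahead, so the car is moving toward it while the cyclist is moving away from the car.
With source approaching and observer receding, f' = f · (v − v_o)/(v − v_s).
f' = 542 × (349 − 11)/(349 − 18.61) = 542 × 338/330.39 ≈ 554 Hz.

554 Hz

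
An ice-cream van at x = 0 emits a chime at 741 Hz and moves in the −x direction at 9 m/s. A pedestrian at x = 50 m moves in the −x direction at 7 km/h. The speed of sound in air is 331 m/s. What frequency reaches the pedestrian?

7 km/h = 1.944 m/s.
The observer lies on the +x side, so the source is heading away from the observer and the observer is heading toward the source.
With source receding and observer approaching, f' = f · (v + v_o)/(v + v_s).
f' = 741 × (331 + 1.944)/(331 + 9) = 741 × 332.94/340 ≈ 726 Hz.

726 Hz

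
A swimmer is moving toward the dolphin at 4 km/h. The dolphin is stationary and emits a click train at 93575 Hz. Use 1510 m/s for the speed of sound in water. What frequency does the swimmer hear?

4 km/h = 1.111 m/s.
Only the observer moves, toward the source, so f' = f · (v + v_o)/v.
f' = 93575 × (1510 + 1.111)/1510 = 93575 × 1511.1/1510 ≈ 93644 Hz.

93644 Hz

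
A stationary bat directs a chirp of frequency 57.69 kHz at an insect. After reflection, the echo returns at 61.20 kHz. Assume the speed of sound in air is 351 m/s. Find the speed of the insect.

Double Doppler shift off a moving reflector: f₂ = f₀ · (v + u)/(v − u) (u > 0 toward emitter).
Rearranging, u = v · (f₂ − f₀)/(f₂ + f₀) = 351 × 3.51/118.89 ≈ 10.4 m/s.
So the insect is moving at 10.4 m/s toward the emitter.

10.4 m/s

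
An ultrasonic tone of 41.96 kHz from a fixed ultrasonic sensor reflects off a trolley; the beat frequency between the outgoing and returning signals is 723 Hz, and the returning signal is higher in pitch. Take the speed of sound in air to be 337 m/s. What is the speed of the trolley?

Double Doppler shift off a moving reflector: f₂ = f₀ · (v + u)/(v − u) (u > 0 toward emitter).
Returning signal is higher, so f₂ = f₀ + Δf = 41960 + 723 = 42683 Hz.
Rearranging, u = v · (f₂ − f₀)/(f₂ + f₀) = 337 × 723/84643 ≈ 2.88 m/s.
So the trolley is moving at 2.88 m/s toward the emitter.

2.88 m/s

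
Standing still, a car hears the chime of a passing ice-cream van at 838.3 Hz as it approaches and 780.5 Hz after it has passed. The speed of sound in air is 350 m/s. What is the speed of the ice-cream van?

f₁/f₂ = (v + v_s)/(v − v_s), so v_s = v · (f₁ − f₂)/(f₁ + f₂).
v_s = 350 × (838.3 − 780.5)/(838.3 + 780.5) = 350 × 57.8/1618.8 ≈ 12.5 m/s.

12.5 m/s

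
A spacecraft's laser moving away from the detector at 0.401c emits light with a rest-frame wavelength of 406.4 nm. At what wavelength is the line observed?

621.5 nm

Relativistic Doppler for wavelength: λ' = λ₀ · √((1 + β)/(1 − β)).
λ' = 406.4 × √(1.4010/0.5990) = 406.4 × 1.52935 ≈ 621.5 nm.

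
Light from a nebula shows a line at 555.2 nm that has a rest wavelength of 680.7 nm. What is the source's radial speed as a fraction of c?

0.201

λ'/λ₀ = 0.8156 < 1 (blueshift), so the source is approaching.
λ'/λ₀ = √((1 − β)/(1 + β)) for an approaching source ⇒ β = (1 − r²)/(1 + r²) with r = λ'/λ₀.
β = (1 − 0.6653)/(1 + 0.6653) ≈ 0.201.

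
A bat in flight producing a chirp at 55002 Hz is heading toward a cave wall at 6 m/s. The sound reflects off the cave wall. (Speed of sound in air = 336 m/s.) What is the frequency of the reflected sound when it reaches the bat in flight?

57002 Hz

The cave wall receives the sound from a moving source: f₁ = f₀ · v/(v − v_e) = 55002 × 336/330 ≈ 56002 Hz.
On the return leg the bat in flight is a moving observer: f₂ = f₁ · (v + v_e)/v = 56002 × 342/336 ≈ 57002 Hz.
Equivalently f₂ = f₀ · (v + v_e)/(v − v_e).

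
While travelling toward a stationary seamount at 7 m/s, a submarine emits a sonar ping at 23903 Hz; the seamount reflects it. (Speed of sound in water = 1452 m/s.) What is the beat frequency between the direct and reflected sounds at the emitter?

232 Hz

The seamount receives the sound from a moving source: f₁ = f₀ · v/(v − v_e) = 23903 × 1452/1445 ≈ 24019 Hz.
On the return leg the submarine is a moving observer: f₂ = f₁ · (v + v_e)/v = 24019 × 1459/1452 ≈ 24135 Hz.
Beat against the emitted tone: |f₂ − f₀| = 2v_e·f₀/(v − v_e) = 2 × 7 × 23903/1445 ≈ 232 Hz.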